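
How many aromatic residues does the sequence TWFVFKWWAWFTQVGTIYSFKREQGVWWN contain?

The aromatic amino acids are Phe (F, benzyl), Trp (W, indole), and Tyr (Y, phenol).
Matching residues: W2, F3, F5, W7, W8, W10, F11, Y18, F20, W27, W28.

11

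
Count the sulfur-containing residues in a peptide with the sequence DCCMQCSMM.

6

Cysteine (C, thiol) and methionine (M, thioether) are the two sulfur-containing amino acids.
Matching residues: C2, C3, M4, C6, M8, M9.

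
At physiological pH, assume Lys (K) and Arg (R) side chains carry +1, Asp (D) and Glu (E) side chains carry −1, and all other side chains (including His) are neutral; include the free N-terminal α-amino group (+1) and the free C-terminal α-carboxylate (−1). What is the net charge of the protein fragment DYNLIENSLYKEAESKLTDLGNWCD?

-4

Positive (K, R): K11, K16 → +2.
Negative (D, E): D1, E6, E12, E14, D19, D25 → −6.
The N-terminus (+1) and C-terminus (−1) cancel.
Net charge = (+2) + (−6) = −4.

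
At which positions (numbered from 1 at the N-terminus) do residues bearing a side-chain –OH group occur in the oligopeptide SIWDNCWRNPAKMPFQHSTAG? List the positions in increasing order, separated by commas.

Serine (S), threonine (T), and tyrosine (Y) each carry a hydroxyl group on the side chain.
Matching residues: S1, S18, T19.

1, 18, 19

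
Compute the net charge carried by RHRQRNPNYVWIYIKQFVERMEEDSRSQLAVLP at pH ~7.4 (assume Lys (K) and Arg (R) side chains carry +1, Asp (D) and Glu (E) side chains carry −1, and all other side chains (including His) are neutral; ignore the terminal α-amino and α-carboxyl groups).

+2

Positive (K, R): R1, R3, R5, K15, R20, R26 → +6.
Negative (D, E): E19, E22, E23, D24 → −4.
Net charge = (+6) + (−4) = +2.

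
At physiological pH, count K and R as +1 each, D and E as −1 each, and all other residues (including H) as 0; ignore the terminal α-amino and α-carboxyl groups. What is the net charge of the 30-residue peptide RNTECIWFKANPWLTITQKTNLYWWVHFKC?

+3

Positive (K, R): R1, K9, K19, K29 → +4.
Negative (D, E): E4 → −1.
Net charge = (+4) + (−1) = +3.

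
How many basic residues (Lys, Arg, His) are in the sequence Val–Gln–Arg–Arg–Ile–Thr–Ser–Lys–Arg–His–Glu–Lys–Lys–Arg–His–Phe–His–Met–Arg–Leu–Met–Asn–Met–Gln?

11

Matching residues: Arg3, Arg4, Lys8, Arg9, His10, Lys12, Lys13, Arg14, His15, His17, Arg19.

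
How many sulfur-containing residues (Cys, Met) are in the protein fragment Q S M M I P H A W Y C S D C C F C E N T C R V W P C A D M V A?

Matching residues: M3, M4, C11, C14, C15, C17, C21, C26, M29.

9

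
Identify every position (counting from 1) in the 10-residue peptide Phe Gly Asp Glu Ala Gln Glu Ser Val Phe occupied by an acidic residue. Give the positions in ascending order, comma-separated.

Aspartate (D) and glutamate (E) have carboxylic-acid side chains and are the acidic amino acids.
Matching residues: Asp3, Glu4, Glu7.

3, 4, 7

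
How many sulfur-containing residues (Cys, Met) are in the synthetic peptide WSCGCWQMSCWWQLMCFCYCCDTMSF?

10

Matching residues: C3, C5, M8, C10, M15, C16, C18, C20, C21, M24.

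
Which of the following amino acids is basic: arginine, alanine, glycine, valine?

K, R, and H are the three residues with basic side chains (ε-amine, guanidinium, and imidazole respectively).
Of the listed options, only arginine belongs to this group.

arginine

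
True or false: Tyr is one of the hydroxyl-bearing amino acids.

True

S, T, and Y are the three residues with a side-chain hydroxyl.
Tyrosine is in this group.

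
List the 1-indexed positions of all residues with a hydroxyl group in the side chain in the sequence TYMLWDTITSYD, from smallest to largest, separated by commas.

The –OH-bearing residues are Ser, Thr (aliphatic alcohols), and Tyr (phenol).
Matching residues: T1, Y2, T7, T9, S10, Y11.

1, 2, 7, 9, 10, 11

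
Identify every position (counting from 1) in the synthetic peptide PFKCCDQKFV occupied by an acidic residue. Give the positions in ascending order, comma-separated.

6

Only D (aspartate) and E (glutamate) carry a side-chain carboxylic acid.
Matching residues: D6.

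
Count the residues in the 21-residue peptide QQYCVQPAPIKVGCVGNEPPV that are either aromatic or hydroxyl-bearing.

Aromatic: F, W, Y. Hydroxyl-bearing: S, T, Y.
Aromatic residues here: Y3 (1).
Hydroxyl-bearing residues here: Y3 (1).
Y is in both groups, so the 1 Y residue must not be double-counted.
Total = 1 + 1 − 1 = 1.

1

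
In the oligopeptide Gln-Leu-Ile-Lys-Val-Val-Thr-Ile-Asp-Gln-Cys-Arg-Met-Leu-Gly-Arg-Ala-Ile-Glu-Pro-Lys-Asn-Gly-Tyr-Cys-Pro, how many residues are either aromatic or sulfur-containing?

Aromatic: F, W, Y. Sulfur-containing: C, M.
Aromatic residues here: Tyr24 (1).
Sulfur-containing residues here: Cys11, Met13, Cys25 (3).
The two groups share no amino acid, so total = 1 + 3 = 4.

4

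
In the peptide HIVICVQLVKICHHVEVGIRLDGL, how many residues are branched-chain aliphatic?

12

Valine (V), leucine (L), and isoleucine (I) are the branched-chain amino acids.
Matching residues: I2, V3, I4, V6, L8, V9, I11, V15, V17, I19, L21, L24.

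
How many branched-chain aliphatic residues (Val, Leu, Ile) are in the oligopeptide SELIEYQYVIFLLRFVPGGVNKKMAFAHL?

9

Matching residues: L3, I4, V9, I10, L12, L13, V16, V20, L29.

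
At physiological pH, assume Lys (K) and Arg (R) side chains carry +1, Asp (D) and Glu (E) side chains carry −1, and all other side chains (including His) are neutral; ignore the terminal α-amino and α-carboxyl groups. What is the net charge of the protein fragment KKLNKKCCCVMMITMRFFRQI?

+6

Positive (K, R): K1, K2, K5, K6, R16, R19 → +6.
Negative (D, E): none → −0.
Net charge = (+6) + (−0) = +6.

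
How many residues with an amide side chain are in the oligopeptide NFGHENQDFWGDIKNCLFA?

Asparagine (N) and glutamine (Q) have uncharged amide side chains.
Matching residues: N1, N6, Q7, N15.

4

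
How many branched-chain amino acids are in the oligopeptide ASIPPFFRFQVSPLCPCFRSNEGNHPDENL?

4

Valine (V), leucine (L), and isoleucine (I) are the branched-chain amino acids.
Matching residues: I3, V11, L14, L30.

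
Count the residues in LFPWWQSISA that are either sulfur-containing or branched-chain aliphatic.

Sulfur-containing: C, M. Branched-chain aliphatic: I, L, V.
Sulfur-containing residues here: none (0).
Branched-chain aliphatic residues here: L1, I8 (2).
The two groups share no amino acid, so total = 0 + 2 = 2.

2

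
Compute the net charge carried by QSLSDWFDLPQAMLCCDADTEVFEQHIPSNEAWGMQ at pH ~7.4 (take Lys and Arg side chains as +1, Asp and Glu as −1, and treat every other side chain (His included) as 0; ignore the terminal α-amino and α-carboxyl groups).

-7

Positive (K, R): none → +0.
Negative (D, E): D5, D8, D17, D19, E21, E24, E31 → −7.
Net charge = (+0) + (−7) = −7.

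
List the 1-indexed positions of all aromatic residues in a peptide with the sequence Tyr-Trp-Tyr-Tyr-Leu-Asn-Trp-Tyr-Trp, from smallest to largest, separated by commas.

The aromatic amino acids are Phe (F, benzyl), Trp (W, indole), and Tyr (Y, phenol).
Matching residues: Tyr1, Trp2, Tyr3, Tyr4, Trp7, Tyr8, Trp9.

1, 2, 3, 4, 7, 8, 9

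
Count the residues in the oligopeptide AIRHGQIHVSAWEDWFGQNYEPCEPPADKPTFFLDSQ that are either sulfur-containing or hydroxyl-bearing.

Sulfur-containing: C, M. Hydroxyl-bearing: S, T, Y.
Sulfur-containing residues here: C23 (1).
Hydroxyl-bearing residues here: S10, Y20, T31, S36 (4).
The two groups share no amino acid, so total = 1 + 4 = 5.

5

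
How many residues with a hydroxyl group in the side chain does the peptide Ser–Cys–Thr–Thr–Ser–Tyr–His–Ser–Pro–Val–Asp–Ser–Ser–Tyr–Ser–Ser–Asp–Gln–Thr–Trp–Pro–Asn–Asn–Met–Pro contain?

12

S, T, and Y are the three residues with a side-chain hydroxyl.
Matching residues: Ser1, Thr3, Thr4, Ser5, Tyr6, Ser8, Ser12, Ser13, Tyr14, Ser15, Ser16, Thr19.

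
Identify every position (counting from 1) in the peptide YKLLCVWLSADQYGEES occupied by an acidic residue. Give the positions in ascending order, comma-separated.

11, 15, 16

Only D (aspartate) and E (glutamate) carry a side-chain carboxylic acid.
Matching residues: D11, E15, E16.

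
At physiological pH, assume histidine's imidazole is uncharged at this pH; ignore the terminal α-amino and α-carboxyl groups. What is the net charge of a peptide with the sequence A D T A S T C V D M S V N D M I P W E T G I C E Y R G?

-4

The side chains ionized at physiological pH are Lys/Arg (+1) and Asp/Glu (−1); with His treated as neutral, nothing else contributes.
Positive (K, R): R26 → +1.
Negative (D, E): D2, D9, D14, E19, E24 → −5.
Net charge = (+1) + (−5) = −4.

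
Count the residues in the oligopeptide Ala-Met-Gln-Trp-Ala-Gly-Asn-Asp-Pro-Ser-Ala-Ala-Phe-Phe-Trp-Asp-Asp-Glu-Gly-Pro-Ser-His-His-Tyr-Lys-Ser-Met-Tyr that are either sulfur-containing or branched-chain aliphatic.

Sulfur-containing: C, M. Branched-chain aliphatic: I, L, V.
Sulfur-containing residues here: Met2, Met27 (2).
Branched-chain aliphatic residues here: none (0).
The two groups share no amino acid, so total = 2 + 0 = 2.

2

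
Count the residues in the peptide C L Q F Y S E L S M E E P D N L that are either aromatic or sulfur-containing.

4

Aromatic: F, W, Y. Sulfur-containing: C, M.
Aromatic residues here: F4, Y5 (2).
Sulfur-containing residues here: C1, M10 (2).
The two groups share no amino acid, so total = 2 + 2 = 4.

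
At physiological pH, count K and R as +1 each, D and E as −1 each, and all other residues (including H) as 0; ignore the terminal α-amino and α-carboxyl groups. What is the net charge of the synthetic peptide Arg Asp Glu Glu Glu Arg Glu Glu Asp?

-5

Positive (K, R): Arg1, Arg6 → +2.
Negative (D, E): Asp2, Glu3, Glu4, Glu5, Glu7, Glu8, Asp9 → −7.
Net charge = (+2) + (−7) = −5.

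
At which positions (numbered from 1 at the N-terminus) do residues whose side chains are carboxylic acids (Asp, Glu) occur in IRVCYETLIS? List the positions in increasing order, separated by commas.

Matching residues: E6.

6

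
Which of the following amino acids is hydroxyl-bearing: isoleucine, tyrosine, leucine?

Serine (S), threonine (T), and tyrosine (Y) each carry a hydroxyl group on the side chain.
Of the listed options, only tyrosine belongs to this group.

tyrosine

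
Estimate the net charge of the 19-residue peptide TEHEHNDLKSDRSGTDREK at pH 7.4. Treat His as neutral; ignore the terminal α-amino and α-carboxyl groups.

At pH ~7.4 the Lys and Arg side chains are protonated (+1), the Asp and Glu side chains are deprotonated (−1), and with His taken as neutral all other side chains carry no charge.
Positive (K, R): K9, R12, R17, K19 → +4.
Negative (D, E): E2, E4, D7, D11, D16, E18 → −6.
Net charge = (+4) + (−6) = −2.

-2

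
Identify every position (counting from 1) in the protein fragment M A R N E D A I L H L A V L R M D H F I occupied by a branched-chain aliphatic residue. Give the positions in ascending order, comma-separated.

The BCAAs are Val, Leu, and Ile — aliphatic side chains with a branch point.
Matching residues: I8, L9, L11, V13, L14, I20.

8, 9, 11, 13, 14, 20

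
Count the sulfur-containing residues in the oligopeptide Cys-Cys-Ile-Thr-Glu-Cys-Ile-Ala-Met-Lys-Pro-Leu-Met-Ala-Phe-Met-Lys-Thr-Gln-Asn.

6

Only Cys (C) and Met (M) have a sulfur atom in the side chain.
Matching residues: Cys1, Cys2, Cys6, Met9, Met13, Met16.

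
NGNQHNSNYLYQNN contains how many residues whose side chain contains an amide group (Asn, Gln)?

Matching residues: N1, N3, Q4, N6, N8, Q12, N13, N14.

8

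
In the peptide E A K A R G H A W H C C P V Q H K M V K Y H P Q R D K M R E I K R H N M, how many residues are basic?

14

The basic amino acids are Lys (K), Arg (R), and His (H).
Matching residues: K3, R5, H7, H10, H16, K17, K20, H22, R25, K27, R29, K32, R33, H34.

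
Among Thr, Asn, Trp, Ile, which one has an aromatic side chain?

The aromatic amino acids are Phe (F, benzyl), Trp (W, indole), and Tyr (Y, phenol).
Of the listed options, only Trp belongs to this group.

Trp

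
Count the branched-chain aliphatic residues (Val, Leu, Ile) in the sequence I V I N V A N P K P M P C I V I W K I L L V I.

Matching residues: I1, V2, I3, V5, I14, V15, I16, I19, L20, L21, V22, I23.

12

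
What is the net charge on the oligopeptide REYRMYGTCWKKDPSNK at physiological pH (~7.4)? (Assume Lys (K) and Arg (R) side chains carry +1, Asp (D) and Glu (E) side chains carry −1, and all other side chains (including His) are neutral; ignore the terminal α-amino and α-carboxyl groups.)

Positive (K, R): R1, R4, K11, K12, K17 → +5.
Negative (D, E): E2, D13 → −2.
Net charge = (+5) + (−2) = +3.

+3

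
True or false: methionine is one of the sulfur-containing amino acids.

The sulfur-bearing residues are cysteine (–SH) and methionine (–S–CH₃).
Methionine is in this group.

True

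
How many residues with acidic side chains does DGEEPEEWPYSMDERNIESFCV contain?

Aspartate (D) and glutamate (E) have carboxylic-acid side chains and are the acidic amino acids.
Matching residues: D1, E3, E4, E6, E7, D13, E14, E18.

8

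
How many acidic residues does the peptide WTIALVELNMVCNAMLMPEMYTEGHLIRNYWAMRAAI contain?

3

The acidic residues are Asp (D) and Glu (E), whose side chains end in a carboxylate group.
Matching residues: E7, E19, E23.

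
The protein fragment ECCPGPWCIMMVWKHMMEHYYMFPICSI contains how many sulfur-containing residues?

9

Only Cys (C) and Met (M) have a sulfur atom in the side chain.
Matching residues: C2, C3, C8, M10, M11, M16, M17, M22, C26.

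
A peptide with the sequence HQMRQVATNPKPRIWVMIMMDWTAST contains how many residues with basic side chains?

Lysine (K), arginine (R), and histidine (H) have basic, nitrogen-containing side chains.
Matching residues: H1, R4, K11, R13.

4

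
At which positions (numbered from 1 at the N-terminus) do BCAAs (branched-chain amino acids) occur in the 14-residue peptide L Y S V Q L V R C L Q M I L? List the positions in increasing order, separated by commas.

V, L, and I make up the branched-chain aliphatic group.
Matching residues: L1, V4, L6, V7, L10, I13, L14.

1, 4, 6, 7, 10, 13, 14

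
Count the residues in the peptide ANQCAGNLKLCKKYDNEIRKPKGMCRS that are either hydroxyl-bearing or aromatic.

Hydroxyl-bearing: S, T, Y. Aromatic: F, W, Y.
Hydroxyl-bearing residues here: Y14, S27 (2).
Aromatic residues here: Y14 (1).
Y is in both groups, so the 1 Y residue must not be double-counted.
Total = 2 + 1 − 1 = 2.

2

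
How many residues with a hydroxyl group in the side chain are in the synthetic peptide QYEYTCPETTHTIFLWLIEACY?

Serine (S), threonine (T), and tyrosine (Y) each carry a hydroxyl group on the side chain.
Matching residues: Y2, Y4, T5, T9, T10, T12, Y22.

7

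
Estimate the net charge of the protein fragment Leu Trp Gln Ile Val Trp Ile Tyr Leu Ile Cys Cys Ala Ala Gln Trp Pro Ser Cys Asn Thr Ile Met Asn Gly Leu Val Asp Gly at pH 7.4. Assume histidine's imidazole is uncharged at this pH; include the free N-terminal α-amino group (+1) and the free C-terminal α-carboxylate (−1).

-1

At pH ~7.4 the Lys and Arg side chains are protonated (+1), the Asp and Glu side chains are deprotonated (−1), and with His taken as neutral all other side chains carry no charge.
Positive (K, R): none → +0.
Negative (D, E): Asp28 → −1.
The N-terminus (+1) and C-terminus (−1) cancel.
Net charge = (+0) + (−1) = −1.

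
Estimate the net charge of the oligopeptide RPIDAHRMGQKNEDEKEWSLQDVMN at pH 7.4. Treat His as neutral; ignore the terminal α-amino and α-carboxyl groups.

-2

Near pH 7.4, K and R contribute +1 each, D and E contribute −1 each, and every other side chain (His included, as stated) is uncharged.
Positive (K, R): R1, R7, K11, K16 → +4.
Negative (D, E): D4, E13, D14, E15, E17, D22 → −6.
Net charge = (+4) + (−6) = −2.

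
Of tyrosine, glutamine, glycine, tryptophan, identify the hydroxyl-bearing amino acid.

Serine (S), threonine (T), and tyrosine (Y) each carry a hydroxyl group on the side chain.
Of the listed options, only tyrosine belongs to this group.

tyrosine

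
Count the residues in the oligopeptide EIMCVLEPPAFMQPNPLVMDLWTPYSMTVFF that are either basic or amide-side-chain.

Basic: H, K, R. Amide-side-chain: N, Q.
Basic residues here: none (0).
Amide-side-chain residues here: Q13, N15 (2).
The two groups share no amino acid, so total = 0 + 2 = 2.

2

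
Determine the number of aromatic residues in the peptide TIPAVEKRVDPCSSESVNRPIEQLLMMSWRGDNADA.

The aromatic amino acids are Phe (F, benzyl), Trp (W, indole), and Tyr (Y, phenol).
Matching residues: W29.

1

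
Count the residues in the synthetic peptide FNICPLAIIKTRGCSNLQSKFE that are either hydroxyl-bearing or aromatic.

Hydroxyl-bearing: S, T, Y. Aromatic: F, W, Y.
Hydroxyl-bearing residues here: T11, S15, S19 (3).
Aromatic residues here: F1, F21 (2).
(Y belongs to both groups, but none appear in this sequence.) Total = 3 + 2 = 5.

5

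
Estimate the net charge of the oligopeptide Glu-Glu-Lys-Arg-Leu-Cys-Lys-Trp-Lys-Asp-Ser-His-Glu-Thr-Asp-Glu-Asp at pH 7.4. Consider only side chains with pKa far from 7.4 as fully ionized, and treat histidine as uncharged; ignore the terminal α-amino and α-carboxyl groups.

-3

Near pH 7.4, K and R contribute +1 each, D and E contribute −1 each, and every other side chain (His included, as stated) is uncharged.
Positive (K, R): Lys3, Arg4, Lys7, Lys9 → +4.
Negative (D, E): Glu1, Glu2, Asp10, Glu13, Asp15, Glu16, Asp17 → −7.
Net charge = (+4) + (−7) = −3.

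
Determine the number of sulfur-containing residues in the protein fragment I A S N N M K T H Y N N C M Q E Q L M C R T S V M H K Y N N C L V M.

Only Cys (C) and Met (M) have a sulfur atom in the side chain.
Matching residues: M6, C13, M14, M19, C20, M25, C31, M34.

8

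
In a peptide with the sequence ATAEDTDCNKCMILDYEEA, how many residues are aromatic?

1

Phenylalanine (F), tryptophan (W), and tyrosine (Y) have aromatic ring side chains.
Matching residues: Y16.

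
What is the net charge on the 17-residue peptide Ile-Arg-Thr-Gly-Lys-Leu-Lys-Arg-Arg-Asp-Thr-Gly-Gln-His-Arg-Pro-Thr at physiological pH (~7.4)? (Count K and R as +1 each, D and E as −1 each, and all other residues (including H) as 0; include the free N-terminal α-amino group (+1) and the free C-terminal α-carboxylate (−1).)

+5

Positive (K, R): Arg2, Lys5, Lys7, Arg8, Arg9, Arg15 → +6.
Negative (D, E): Asp10 → −1.
The N-terminus (+1) and C-terminus (−1) cancel.
Net charge = (+6) + (−1) = +5.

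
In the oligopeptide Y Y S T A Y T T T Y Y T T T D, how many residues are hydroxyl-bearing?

13

Serine (S), threonine (T), and tyrosine (Y) each carry a hydroxyl group on the side chain.
Matching residues: Y1, Y2, S3, T4, Y6, T7, T8, T9, Y10, Y11, T12, T13, T14.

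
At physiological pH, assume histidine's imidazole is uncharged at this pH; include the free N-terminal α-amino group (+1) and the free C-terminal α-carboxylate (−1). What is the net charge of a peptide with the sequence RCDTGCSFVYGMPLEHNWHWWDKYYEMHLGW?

-2

At pH ~7.4 the Lys and Arg side chains are protonated (+1), the Asp and Glu side chains are deprotonated (−1), and with His taken as neutral all other side chains carry no charge.
Positive (K, R): R1, K23 → +2.
Negative (D, E): D3, E15, D22, E26 → −4.
The N-terminus (+1) and C-terminus (−1) cancel.
Net charge = (+2) + (−4) = −2.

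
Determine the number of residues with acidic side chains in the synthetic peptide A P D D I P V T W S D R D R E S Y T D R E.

7

Aspartate (D) and glutamate (E) have carboxylic-acid side chains and are the acidic amino acids.
Matching residues: D3, D4, D11, D13, E15, D19, E21.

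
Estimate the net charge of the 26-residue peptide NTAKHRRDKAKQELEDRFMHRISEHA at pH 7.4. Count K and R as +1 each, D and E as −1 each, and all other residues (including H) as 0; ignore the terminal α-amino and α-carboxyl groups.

Positive (K, R): K4, R6, R7, K9, K11, R17, R21 → +7.
Negative (D, E): D8, E13, E15, D16, E24 → −5.
Net charge = (+7) + (−5) = +2.

+2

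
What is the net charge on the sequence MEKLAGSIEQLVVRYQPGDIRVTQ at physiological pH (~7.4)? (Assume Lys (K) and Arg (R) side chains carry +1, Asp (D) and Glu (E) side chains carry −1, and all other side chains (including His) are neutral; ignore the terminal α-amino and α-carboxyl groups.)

Positive (K, R): K3, R14, R21 → +3.
Negative (D, E): E2, E9, D19 → −3.
Net charge = (+3) + (−3) = 0.

0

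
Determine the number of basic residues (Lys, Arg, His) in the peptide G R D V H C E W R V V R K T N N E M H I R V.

7

Matching residues: R2, H5, R9, R12, K13, H19, R21.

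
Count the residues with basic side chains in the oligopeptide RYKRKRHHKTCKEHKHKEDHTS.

The basic amino acids are Lys (K), Arg (R), and His (H).
Matching residues: R1, K3, R4, K5, R6, H7, H8, K9, K12, H14, K15, H16, K17, H20.

14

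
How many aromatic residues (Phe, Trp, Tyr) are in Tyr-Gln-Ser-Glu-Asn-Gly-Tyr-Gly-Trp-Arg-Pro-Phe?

4

Matching residues: Tyr1, Tyr7, Trp9, Phe12.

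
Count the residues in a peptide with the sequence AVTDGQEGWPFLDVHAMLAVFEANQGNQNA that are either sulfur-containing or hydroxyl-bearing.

2

Sulfur-containing: C, M. Hydroxyl-bearing: S, T, Y.
Sulfur-containing residues here: M17 (1).
Hydroxyl-bearing residues here: T3 (1).
The two groups share no amino acid, so total = 1 + 1 = 2.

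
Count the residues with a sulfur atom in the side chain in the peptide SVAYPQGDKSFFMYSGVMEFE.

Only Cys (C) and Met (M) have a sulfur atom in the side chain.
Matching residues: M13, M18.

2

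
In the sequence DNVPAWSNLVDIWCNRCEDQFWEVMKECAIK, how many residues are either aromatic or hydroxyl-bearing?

Aromatic: F, W, Y. Hydroxyl-bearing: S, T, Y.
Aromatic residues here: W6, W13, F21, W22 (4).
Hydroxyl-bearing residues here: S7 (1).
(Y belongs to both groups, but none appear in this sequence.) Total = 4 + 1 = 5.

5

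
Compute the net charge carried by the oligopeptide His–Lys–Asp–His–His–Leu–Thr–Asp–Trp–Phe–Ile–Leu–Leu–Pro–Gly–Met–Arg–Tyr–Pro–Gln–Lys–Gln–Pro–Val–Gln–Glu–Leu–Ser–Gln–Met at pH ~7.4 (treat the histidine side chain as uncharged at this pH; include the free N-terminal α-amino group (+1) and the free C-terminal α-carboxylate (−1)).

0

At pH ~7.4 the Lys and Arg side chains are protonated (+1), the Asp and Glu side chains are deprotonated (−1), and with His taken as neutral all other side chains carry no charge.
Positive (K, R): Lys2, Arg17, Lys21 → +3.
Negative (D, E): Asp3, Asp8, Glu26 → −3.
The N-terminus (+1) and C-terminus (−1) cancel.
Net charge = (+3) + (−3) = 0.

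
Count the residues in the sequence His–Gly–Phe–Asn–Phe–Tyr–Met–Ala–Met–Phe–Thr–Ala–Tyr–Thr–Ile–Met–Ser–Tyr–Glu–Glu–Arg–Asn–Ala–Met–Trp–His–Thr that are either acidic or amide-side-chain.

Acidic: D, E. Amide-side-chain: N, Q.
Acidic residues here: Glu19, Glu20 (2).
Amide-side-chain residues here: Asn4, Asn22 (2).
The two groups share no amino acid, so total = 2 + 2 = 4.

4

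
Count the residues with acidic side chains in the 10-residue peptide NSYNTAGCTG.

0

Only D (aspartate) and E (glutamate) carry a side-chain carboxylic acid.
None of the 10 residues belong to this group.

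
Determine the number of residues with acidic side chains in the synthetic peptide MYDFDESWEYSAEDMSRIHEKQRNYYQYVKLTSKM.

7

Aspartate (D) and glutamate (E) have carboxylic-acid side chains and are the acidic amino acids.
Matching residues: D3, D5, E6, E9, E13, D14, E20.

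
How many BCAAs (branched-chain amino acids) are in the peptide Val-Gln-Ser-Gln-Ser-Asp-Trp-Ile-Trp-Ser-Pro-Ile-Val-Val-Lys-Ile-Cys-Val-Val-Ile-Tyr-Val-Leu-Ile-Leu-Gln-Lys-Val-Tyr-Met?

The BCAAs are Val, Leu, and Ile — aliphatic side chains with a branch point.
Matching residues: Val1, Ile8, Ile12, Val13, Val14, Ile16, Val18, Val19, Ile20, Val22, Leu23, Ile24, Leu25, Val28.

14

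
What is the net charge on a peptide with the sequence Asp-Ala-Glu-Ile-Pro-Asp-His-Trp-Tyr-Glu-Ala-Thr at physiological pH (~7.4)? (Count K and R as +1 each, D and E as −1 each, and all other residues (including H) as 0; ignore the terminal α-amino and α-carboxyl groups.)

Positive (K, R): none → +0.
Negative (D, E): Asp1, Glu3, Asp6, Glu10 → −4.
Net charge = (+0) + (−4) = −4.

-4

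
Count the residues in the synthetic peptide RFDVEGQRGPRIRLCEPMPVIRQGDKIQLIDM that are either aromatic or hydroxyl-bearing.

1

Aromatic: F, W, Y. Hydroxyl-bearing: S, T, Y.
Aromatic residues here: F2 (1).
Hydroxyl-bearing residues here: none (0).
(Y belongs to both groups, but none appear in this sequence.) Total = 1 + 0 = 1.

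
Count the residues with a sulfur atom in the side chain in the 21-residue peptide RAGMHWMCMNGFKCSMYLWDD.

6

Only Cys (C) and Met (M) have a sulfur atom in the side chain.
Matching residues: M4, M7, C8, M9, C14, M16.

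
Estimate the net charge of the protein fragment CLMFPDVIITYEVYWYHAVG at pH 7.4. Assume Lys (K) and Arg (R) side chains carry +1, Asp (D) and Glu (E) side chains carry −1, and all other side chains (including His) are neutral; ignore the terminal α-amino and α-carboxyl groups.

Positive (K, R): none → +0.
Negative (D, E): D6, E12 → −2.
Net charge = (+0) + (−2) = −2.

-2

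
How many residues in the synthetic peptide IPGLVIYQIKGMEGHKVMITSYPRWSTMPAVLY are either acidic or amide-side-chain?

2

Acidic: D, E. Amide-side-chain: N, Q.
Acidic residues here: E13 (1).
Amide-side-chain residues here: Q8 (1).
The two groups share no amino acid, so total = 1 + 1 = 2.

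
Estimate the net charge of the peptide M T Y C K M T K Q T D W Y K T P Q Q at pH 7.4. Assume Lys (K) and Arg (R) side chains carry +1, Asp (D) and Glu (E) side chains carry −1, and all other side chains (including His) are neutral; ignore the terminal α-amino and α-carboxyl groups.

Positive (K, R): K5, K8, K14 → +3.
Negative (D, E): D11 → −1.
Net charge = (+3) + (−1) = +2.

+2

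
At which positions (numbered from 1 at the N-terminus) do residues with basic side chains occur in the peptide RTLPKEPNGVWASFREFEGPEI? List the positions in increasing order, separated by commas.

1, 5, 15

The basic amino acids are Lys (K), Arg (R), and His (H).
Matching residues: R1, K5, R15.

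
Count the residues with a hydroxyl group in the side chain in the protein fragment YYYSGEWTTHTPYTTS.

11

The –OH-bearing residues are Ser, Thr (aliphatic alcohols), and Tyr (phenol).
Matching residues: Y1, Y2, Y3, S4, T8, T9, T11, Y13, T14, T15, S16.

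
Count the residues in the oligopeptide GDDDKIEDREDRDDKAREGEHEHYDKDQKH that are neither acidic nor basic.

Acidic: D, E. Basic: K, R, H. All other residues are neither.
Matching residues: G1, I6, A16, G19, Y24, Q28.

6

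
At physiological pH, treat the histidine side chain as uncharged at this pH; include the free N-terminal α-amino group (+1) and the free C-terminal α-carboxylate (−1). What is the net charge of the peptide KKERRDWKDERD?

+1

The side chains ionized at physiological pH are Lys/Arg (+1) and Asp/Glu (−1); with His treated as neutral, nothing else contributes.
Positive (K, R): K1, K2, R4, R5, K8, R11 → +6.
Negative (D, E): E3, D6, D9, E10, D12 → −5.
The N-terminus (+1) and C-terminus (−1) cancel.
Net charge = (+6) + (−5) = +1.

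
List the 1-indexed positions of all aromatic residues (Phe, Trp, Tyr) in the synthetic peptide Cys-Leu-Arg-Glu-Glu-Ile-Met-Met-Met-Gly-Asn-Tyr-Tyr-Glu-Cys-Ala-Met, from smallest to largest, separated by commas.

Matching residues: Tyr12, Tyr13.

12, 13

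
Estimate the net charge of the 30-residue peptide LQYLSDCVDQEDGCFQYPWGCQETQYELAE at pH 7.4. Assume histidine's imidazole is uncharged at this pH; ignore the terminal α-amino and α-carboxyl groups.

At pH ~7.4 the Lys and Arg side chains are protonated (+1), the Asp and Glu side chains are deprotonated (−1), and with His taken as neutral all other side chains carry no charge.
Positive (K, R): none → +0.
Negative (D, E): D6, D9, E11, D12, E23, E27, E30 → −7.
Net charge = (+0) + (−7) = −7.

-7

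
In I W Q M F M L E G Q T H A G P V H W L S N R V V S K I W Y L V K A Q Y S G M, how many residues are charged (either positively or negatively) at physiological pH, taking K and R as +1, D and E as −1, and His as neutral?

Charged side chains at pH ~7.4: K, R (positive); D, E (negative).
Matching residues: E8, R22, K26, K32.

4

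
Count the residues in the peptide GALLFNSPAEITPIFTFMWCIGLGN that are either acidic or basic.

Acidic: D, E. Basic: H, K, R.
Acidic residues here: E10 (1).
Basic residues here: none (0).
The two groups share no amino acid, so total = 1 + 0 = 1.

1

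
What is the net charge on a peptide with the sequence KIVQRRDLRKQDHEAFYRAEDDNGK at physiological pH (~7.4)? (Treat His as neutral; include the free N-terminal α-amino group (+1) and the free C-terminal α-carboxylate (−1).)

+1

At pH ~7.4 the Lys and Arg side chains are protonated (+1), the Asp and Glu side chains are deprotonated (−1), and with His taken as neutral all other side chains carry no charge.
Positive (K, R): K1, R5, R6, R9, K10, R18, K25 → +7.
Negative (D, E): D7, D12, E14, E20, D21, D22 → −6.
The N-terminus (+1) and C-terminus (−1) cancel.
Net charge = (+7) + (−6) = +1.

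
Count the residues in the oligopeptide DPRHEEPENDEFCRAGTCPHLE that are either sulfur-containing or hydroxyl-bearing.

3

Sulfur-containing: C, M. Hydroxyl-bearing: S, T, Y.
Sulfur-containing residues here: C13, C18 (2).
Hydroxyl-bearing residues here: T17 (1).
The two groups share no amino acid, so total = 2 + 1 = 3.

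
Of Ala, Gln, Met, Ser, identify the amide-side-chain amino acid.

Gln

Only N (asparagine) and Q (glutamine) carry a side-chain carboxamide.
Of the listed options, only Gln belongs to this group.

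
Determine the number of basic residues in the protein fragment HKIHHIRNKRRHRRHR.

13

Lysine (K), arginine (R), and histidine (H) have basic, nitrogen-containing side chains.
Matching residues: H1, K2, H4, H5, R7, K9, R10, R11, H12, R13, R14, H15, R16.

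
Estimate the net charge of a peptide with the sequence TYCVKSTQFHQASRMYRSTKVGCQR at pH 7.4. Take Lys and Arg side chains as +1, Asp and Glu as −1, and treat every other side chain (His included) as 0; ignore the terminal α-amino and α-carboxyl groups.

Positive (K, R): K5, R14, R17, K20, R25 → +5.
Negative (D, E): none → −0.
Net charge = (+5) + (−0) = +5.

+5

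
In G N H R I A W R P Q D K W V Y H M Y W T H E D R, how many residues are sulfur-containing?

1

Only Cys (C) and Met (M) have a sulfur atom in the side chain.
Matching residues: M17.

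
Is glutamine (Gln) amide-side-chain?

Asparagine (N) and glutamine (Q) have uncharged amide side chains.
Glutamine is in this group.

Yes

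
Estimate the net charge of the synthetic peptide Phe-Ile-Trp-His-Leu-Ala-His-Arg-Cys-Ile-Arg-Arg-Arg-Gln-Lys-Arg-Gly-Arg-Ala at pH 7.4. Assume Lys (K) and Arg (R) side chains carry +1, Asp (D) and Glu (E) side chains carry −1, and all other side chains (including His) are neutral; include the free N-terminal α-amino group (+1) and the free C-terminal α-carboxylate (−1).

+7

Positive (K, R): Arg8, Arg11, Arg12, Arg13, Lys15, Arg16, Arg18 → +7.
Negative (D, E): none → −0.
The N-terminus (+1) and C-terminus (−1) cancel.
Net charge = (+7) + (−0) = +7.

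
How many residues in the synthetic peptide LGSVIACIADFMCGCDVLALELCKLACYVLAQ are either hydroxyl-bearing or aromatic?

Hydroxyl-bearing: S, T, Y. Aromatic: F, W, Y.
Hydroxyl-bearing residues here: S3, Y28 (2).
Aromatic residues here: F11, Y28 (2).
Y is in both groups, so the 1 Y residue must not be double-counted.
Total = 2 + 2 − 1 = 3.

3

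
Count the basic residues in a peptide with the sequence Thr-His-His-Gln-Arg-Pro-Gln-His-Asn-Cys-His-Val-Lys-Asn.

6

Lysine (K), arginine (R), and histidine (H) have basic, nitrogen-containing side chains.
Matching residues: His2, His3, Arg5, His8, His11, Lys13.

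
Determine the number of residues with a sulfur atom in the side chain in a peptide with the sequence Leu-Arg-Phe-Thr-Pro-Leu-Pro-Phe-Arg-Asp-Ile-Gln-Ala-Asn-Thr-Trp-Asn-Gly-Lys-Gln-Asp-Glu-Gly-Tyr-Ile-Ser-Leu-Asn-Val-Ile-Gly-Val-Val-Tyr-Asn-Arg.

0

Only Cys (C) and Met (M) have a sulfur atom in the side chain.
None of the 36 residues belong to this group.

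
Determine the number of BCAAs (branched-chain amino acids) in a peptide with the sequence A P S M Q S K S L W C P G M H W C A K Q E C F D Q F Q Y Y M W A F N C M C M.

1

V, L, and I make up the branched-chain aliphatic group.
Matching residues: L9.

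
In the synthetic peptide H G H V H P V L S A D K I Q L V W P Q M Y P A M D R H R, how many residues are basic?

7

K, R, and H are the three residues with basic side chains (ε-amine, guanidinium, and imidazole respectively).
Matching residues: H1, H3, H5, K12, R26, H27, R28.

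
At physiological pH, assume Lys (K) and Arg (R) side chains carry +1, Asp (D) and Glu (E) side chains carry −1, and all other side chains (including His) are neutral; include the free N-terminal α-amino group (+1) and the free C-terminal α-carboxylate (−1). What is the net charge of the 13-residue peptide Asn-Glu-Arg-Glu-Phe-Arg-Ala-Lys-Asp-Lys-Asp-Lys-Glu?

0

Positive (K, R): Arg3, Arg6, Lys8, Lys10, Lys12 → +5.
Negative (D, E): Glu2, Glu4, Asp9, Asp11, Glu13 → −5.
The N-terminus (+1) and C-terminus (−1) cancel.
Net charge = (+5) + (−5) = 0.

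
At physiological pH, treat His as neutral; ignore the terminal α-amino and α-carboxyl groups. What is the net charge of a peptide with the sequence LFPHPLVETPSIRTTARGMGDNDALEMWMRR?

0

The side chains ionized at physiological pH are Lys/Arg (+1) and Asp/Glu (−1); with His treated as neutral, nothing else contributes.
Positive (K, R): R13, R17, R30, R31 → +4.
Negative (D, E): E8, D21, D23, E26 → −4.
Net charge = (+4) + (−4) = 0.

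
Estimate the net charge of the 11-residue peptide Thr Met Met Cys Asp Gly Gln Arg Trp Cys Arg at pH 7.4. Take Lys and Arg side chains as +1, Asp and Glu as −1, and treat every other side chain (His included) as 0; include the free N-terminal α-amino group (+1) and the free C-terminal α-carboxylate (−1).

Positive (K, R): Arg8, Arg11 → +2.
Negative (D, E): Asp5 → −1.
The N-terminus (+1) and C-terminus (−1) cancel.
Net charge = (+2) + (−1) = +1.

+1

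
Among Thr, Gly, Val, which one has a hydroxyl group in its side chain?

S, T, and Y are the three residues with a side-chain hydroxyl.
Of the listed options, only Thr belongs to this group.

Thr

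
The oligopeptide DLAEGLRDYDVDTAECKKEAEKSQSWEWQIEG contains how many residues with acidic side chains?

10

Aspartate (D) and glutamate (E) have carboxylic-acid side chains and are the acidic amino acids.
Matching residues: D1, E4, D8, D10, D12, E15, E19, E21, E27, E31.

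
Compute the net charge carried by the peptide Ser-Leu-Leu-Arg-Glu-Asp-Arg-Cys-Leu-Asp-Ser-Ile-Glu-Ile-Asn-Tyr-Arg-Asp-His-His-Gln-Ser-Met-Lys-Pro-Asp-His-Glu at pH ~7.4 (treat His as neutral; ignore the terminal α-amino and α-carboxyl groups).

At pH ~7.4 the Lys and Arg side chains are protonated (+1), the Asp and Glu side chains are deprotonated (−1), and with His taken as neutral all other side chains carry no charge.
Positive (K, R): Arg4, Arg7, Arg17, Lys24 → +4.
Negative (D, E): Glu5, Asp6, Asp10, Glu13, Asp18, Asp26, Glu28 → −7.
Net charge = (+4) + (−7) = −3.

-3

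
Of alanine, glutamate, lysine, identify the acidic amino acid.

Only D (aspartate) and E (glutamate) carry a side-chain carboxylic acid.
Of the listed options, only glutamate belongs to this group.

glutamate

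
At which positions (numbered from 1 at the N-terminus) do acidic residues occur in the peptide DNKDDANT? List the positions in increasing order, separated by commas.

1, 4, 5

The acidic residues are Asp (D) and Glu (E), whose side chains end in a carboxylate group.
Matching residues: D1, D4, D5.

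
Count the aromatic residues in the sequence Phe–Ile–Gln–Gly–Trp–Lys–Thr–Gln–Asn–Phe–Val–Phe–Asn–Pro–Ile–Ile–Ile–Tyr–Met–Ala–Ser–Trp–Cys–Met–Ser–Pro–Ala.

6

The aromatic amino acids are Phe (F, benzyl), Trp (W, indole), and Tyr (Y, phenol).
Matching residues: Phe1, Trp5, Phe10, Phe12, Tyr18, Trp22.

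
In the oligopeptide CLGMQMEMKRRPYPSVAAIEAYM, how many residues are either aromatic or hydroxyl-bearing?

3

Aromatic: F, W, Y. Hydroxyl-bearing: S, T, Y.
Aromatic residues here: Y13, Y22 (2).
Hydroxyl-bearing residues here: Y13, S15, Y22 (3).
Y is in both groups, so the 2 Y residues must not be double-counted.
Total = 2 + 3 − 2 = 3.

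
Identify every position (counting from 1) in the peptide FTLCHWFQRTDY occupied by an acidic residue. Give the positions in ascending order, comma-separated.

Only D (aspartate) and E (glutamate) carry a side-chain carboxylic acid.
Matching residues: D11.

11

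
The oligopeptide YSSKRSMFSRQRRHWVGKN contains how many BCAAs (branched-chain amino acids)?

1

V, L, and I make up the branched-chain aliphatic group.
Matching residues: V16.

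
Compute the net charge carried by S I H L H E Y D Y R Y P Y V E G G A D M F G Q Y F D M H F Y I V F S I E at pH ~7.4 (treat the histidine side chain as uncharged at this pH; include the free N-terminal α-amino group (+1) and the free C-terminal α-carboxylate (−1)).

Near pH 7.4, K and R contribute +1 each, D and E contribute −1 each, and every other side chain (His included, as stated) is uncharged.
Positive (K, R): R10 → +1.
Negative (D, E): E6, D8, E15, D19, D26, E36 → −6.
The N-terminus (+1) and C-terminus (−1) cancel.
Net charge = (+1) + (−6) = −5.

-5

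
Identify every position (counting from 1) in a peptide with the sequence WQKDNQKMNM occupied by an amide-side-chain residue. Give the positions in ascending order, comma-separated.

Only N (asparagine) and Q (glutamine) carry a side-chain carboxamide.
Matching residues: Q2, N5, Q6, N9.

2, 5, 6, 9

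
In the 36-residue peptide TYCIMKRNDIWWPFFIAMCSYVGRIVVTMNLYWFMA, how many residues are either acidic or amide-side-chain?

Acidic: D, E. Amide-side-chain: N, Q.
Acidic residues here: D9 (1).
Amide-side-chain residues here: N8, N30 (2).
The two groups share no amino acid, so total = 1 + 2 = 3.

3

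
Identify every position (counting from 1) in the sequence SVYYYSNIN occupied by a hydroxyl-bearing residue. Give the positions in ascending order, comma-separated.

1, 3, 4, 5, 6

Serine (S), threonine (T), and tyrosine (Y) each carry a hydroxyl group on the side chain.
Matching residues: S1, Y3, Y4, Y5, S6.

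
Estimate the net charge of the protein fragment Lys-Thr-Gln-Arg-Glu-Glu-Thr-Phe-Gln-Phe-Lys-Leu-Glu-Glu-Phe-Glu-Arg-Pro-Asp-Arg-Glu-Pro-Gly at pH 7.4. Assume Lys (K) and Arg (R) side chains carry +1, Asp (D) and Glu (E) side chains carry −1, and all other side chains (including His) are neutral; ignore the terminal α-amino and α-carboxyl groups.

-2

Positive (K, R): Lys1, Arg4, Lys11, Arg17, Arg20 → +5.
Negative (D, E): Glu5, Glu6, Glu13, Glu14, Glu16, Asp19, Glu21 → −7.
Net charge = (+5) + (−7) = −2.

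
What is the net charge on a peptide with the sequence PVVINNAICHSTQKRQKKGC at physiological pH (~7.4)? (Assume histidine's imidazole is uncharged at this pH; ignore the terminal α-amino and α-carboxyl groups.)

The side chains ionized at physiological pH are Lys/Arg (+1) and Asp/Glu (−1); with His treated as neutral, nothing else contributes.
Positive (K, R): K14, R15, K17, K18 → +4.
Negative (D, E): none → −0.
Net charge = (+4) + (−0) = +4.

+4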